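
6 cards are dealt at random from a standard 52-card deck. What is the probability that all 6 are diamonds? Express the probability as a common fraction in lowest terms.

There are C(52,6) = 20358520 possible 6-card hands.
Hands that are all diamonds: C(13,6) = 1716.
Probability = 1716/20358520 = 33/391510.

33/391510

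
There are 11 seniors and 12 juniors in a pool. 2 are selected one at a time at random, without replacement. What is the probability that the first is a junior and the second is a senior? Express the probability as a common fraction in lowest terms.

6/23

Multiply the conditional probabilities at each draw: 12/23 · 11/22 = 132/506 = 6/23.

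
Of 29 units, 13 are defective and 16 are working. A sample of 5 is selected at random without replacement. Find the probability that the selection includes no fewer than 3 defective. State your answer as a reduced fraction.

517/1305

There are C(29,5) = 118755 ways to choose the 5.
Favorable selections (no fewer than 3 defective): C(13,3)·C(16,2) + C(13,4)·C(16,1) + C(13,5)·C(16,0) = 34320 + 11440 + 1287 = 47047.
Probability = 47047/118755 = 517/1305.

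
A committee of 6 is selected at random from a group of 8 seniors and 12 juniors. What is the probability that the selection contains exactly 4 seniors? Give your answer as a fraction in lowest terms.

77/646

Total number of selections: C(20,6) = 38760.
Selections with exactly 4 seniors: choose 4 of the 8 seniors and 2 of the 12 juniors, C(8,4)·C(12,2) = 70·66 = 4620.
Probability = 4620/38760 = 77/646.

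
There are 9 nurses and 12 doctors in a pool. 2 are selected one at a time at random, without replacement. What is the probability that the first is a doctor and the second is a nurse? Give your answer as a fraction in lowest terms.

Multiply the conditional probabilities at each draw: 12/21 · 9/20 = 108/420 = 9/35.

9/35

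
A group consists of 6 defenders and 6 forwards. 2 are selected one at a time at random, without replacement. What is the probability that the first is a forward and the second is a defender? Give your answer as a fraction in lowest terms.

Multiply the conditional probabilities at each draw: 6/12 · 6/11 = 36/132 = 3/11.

3/11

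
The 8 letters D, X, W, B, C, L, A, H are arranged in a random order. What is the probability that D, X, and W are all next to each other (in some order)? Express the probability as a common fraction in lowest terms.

3/28

There are 8! = 40320 arrangements.
Treat the three as one block: 6! placements × 3! orders within the block = 720·6 = 4320.
Probability = 4320/40320 = 3/28.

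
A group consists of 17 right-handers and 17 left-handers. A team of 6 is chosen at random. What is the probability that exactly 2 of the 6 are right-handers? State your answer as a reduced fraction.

The sample space is all 6-subsets of the 34: C(34,6) = 1344904.
Selections with exactly 2 right-handers: choose 2 of the 17 right-handers and 4 of the 17 left-handers, C(17,2)·C(17,4) = 136·2380 = 323680.
Probability = 323680/1344904 = 2380/9889.

2380/9889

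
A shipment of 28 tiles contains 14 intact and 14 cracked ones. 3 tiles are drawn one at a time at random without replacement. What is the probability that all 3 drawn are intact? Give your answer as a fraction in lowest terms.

Multiply the conditional probabilities at each draw: 14/28 · 13/27 · 12/26 = 2184/19656 = 1/9.

1/9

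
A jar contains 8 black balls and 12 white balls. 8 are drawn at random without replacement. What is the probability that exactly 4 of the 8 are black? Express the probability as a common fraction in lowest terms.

1155/4199

There are C(20,8) = 125970 ways to choose 8 from 20.
Selections with exactly 4 black: choose 4 of the 8 black and 4 of the 12 white, C(8,4)·C(12,4) = 70·495 = 34650.
Probability = 34650/125970 = 1155/4199.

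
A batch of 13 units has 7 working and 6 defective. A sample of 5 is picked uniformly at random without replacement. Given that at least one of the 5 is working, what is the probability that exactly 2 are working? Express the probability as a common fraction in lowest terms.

20/61

Work in counts. Selections with at least one working: C(13,5) − C(6,5) = 1287 − 6 = 1281.
Of those, selections where exactly 2 are working: C(7,2)·C(6,3) = 21·20 = 420.
Conditional probability = 420/1281 = 20/61.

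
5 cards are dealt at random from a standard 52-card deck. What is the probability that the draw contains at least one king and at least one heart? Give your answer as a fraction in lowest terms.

There are C(52,5) = 2598960 possible draws.
By inclusion-exclusion on the complements, draws missing all kings or all hearts: C(48,5) + C(39,5) − C(36,5) = 1712304 + 575757 − 376992 = 1911069.
So draws with at least one of each: 2598960 − 1911069 = 687891, probability 687891/2598960 = 229297/866320.

229297/866320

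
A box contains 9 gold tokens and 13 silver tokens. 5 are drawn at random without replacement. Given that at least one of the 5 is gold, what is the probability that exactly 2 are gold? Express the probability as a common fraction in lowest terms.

104/253

Work in counts. Selections with at least one gold: C(22,5) − C(13,5) = 26334 − 1287 = 25047.
Of those, selections where exactly 2 are gold: C(9,2)·C(13,3) = 36·286 = 10296.
Conditional probability = 10296/25047 = 104/253.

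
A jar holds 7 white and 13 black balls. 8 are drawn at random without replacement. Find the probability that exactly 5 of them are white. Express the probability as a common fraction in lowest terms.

77/1615

The sample space is all 8-subsets of the 20: C(20,8) = 125970.
Selections with exactly 5 white: choose 5 of the 7 white and 3 of the 13 black, C(7,5)·C(13,3) = 21·286 = 6006.
Probability = 6006/125970 = 77/1615.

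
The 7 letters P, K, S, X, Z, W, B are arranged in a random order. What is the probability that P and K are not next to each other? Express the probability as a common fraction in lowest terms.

5/7

There are 7! = 5040 arrangements.
Arrangements with P and K adjacent: 2·6! = 1440.
So not adjacent: 5040 − 1440 = 3600, probability 3600/5040 = 5/7.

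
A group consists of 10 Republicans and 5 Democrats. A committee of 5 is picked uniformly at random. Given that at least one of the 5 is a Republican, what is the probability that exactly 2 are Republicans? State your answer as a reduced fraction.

Work in counts. Selections with at least one Republican: C(15,5) − C(5,5) = 3003 − 1 = 3002.
Of those, selections where exactly 2 are Republicans: C(10,2)·C(5,3) = 45·10 = 450.
Conditional probability = 450/3002 = 225/1501.

225/1501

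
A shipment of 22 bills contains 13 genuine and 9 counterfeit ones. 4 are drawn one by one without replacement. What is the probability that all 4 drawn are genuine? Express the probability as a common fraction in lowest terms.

Multiply the conditional probabilities at each draw: 13/22 · 12/21 · 11/20 · 10/19 = 17160/175560 = 13/133.

13/133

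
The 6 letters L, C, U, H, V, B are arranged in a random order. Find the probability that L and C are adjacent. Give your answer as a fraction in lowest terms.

There are 6! = 720 arrangements.
Treat L and C as a block: 5! arrangements of the blocks × 2 orders within the block = 2·120 = 240.
Probability = 240/720 = 1/3.

1/3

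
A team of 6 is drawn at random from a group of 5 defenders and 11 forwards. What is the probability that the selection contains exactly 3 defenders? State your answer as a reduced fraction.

There are C(16,6) = 8008 ways to choose 6 from 16.
Selections with exactly 3 defenders: choose 3 of the 5 defenders and 3 of the 11 forwards, C(5,3)·C(11,3) = 10·165 = 1650.
Probability = 1650/8008 = 75/364.

75/364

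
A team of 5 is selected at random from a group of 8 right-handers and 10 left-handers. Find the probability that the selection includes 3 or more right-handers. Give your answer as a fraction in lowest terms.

13/34

Total selections: C(18,5) = 8568.
Favorable selections (3 or more right-handers): C(8,3)·C(10,2) + C(8,4)·C(10,1) + C(8,5)·C(10,0) = 2520 + 700 + 56 = 3276.
Probability = 3276/8568 = 13/34.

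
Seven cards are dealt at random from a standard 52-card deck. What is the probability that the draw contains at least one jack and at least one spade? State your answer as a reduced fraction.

There are C(52,7) = 133784560 possible draws.
By inclusion-exclusion on the complements, draws missing all jacks or all spades: C(48,7) + C(39,7) − C(36,7) = 73629072 + 15380937 − 8347680 = 80662329.
So draws with at least one of each: 133784560 − 80662329 = 53122231, probability 53122231/133784560.

53122231/133784560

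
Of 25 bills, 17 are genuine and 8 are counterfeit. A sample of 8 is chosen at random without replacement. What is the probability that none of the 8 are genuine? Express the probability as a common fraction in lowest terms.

There are C(25,8) = 1081575 possible selections.
Selections with no genuine (all counterfeit): C(8,8) = 1.
Probability = 1/1081575.

1/1081575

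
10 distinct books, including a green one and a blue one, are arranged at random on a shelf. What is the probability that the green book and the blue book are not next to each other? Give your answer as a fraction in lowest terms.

There are 10! = 3628800 arrangements.
Arrangements with the green book and the blue book adjacent: 2·9! = 725760.
So not adjacent: 3628800 − 725760 = 2903040, probability 2903040/3628800 = 4/5.

4/5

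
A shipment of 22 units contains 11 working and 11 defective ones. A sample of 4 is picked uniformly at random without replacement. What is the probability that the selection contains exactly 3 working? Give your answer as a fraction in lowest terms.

The sample space is all 4-subsets of the 22: C(22,4) = 7315.
Selections with exactly 3 working: choose 3 of the 11 working and 1 of the 11 defective, C(11,3)·C(11,1) = 165·11 = 1815.
Probability = 1815/7315 = 33/133.

33/133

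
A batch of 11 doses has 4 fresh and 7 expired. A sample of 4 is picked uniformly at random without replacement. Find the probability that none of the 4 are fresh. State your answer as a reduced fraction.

There are C(11,4) = 330 possible selections.
Selections with no fresh (all expired): C(7,4) = 35.
Probability = 35/330 = 7/66.

7/66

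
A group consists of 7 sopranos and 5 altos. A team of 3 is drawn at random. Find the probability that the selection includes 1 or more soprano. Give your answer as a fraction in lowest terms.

21/22

Total selections: C(12,3) = 220.
The complement is all 3 are altos: C(5,3) = 10.
Probability = 1 − 10/220 = 210/220 = 21/22.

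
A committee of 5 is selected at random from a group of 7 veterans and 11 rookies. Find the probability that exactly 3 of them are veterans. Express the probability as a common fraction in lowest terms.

Total number of selections: C(18,5) = 8568.
Selections with exactly 3 veterans: choose 3 of the 7 veterans and 2 of the 11 rookies, C(7,3)·C(11,2) = 35·55 = 1925.
Probability = 1925/8568 = 275/1224.

275/1224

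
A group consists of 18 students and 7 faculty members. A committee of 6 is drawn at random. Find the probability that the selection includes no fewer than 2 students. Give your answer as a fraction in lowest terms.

There are C(25,6) = 177100 ways to choose the 6.
Count the complement (fewer than 2 students): C(18,0)·C(7,6) + C(18,1)·C(7,5) = 7 + 378 = 385.
Probability = 1 − 385/177100 = 176715/177100 = 459/460.

459/460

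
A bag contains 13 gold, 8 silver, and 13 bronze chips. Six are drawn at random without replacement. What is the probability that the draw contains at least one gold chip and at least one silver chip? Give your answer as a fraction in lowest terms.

31239/39556

There are C(34,6) = 1344904 possible draws.
By inclusion-exclusion on the complements, draws missing all gold or all silver: C(21,6) + C(26,6) − C(13,6) = 54264 + 230230 − 1716 = 282778.
So draws with at least one of each: 1344904 − 282778 = 1062126, probability 1062126/1344904 = 31239/39556.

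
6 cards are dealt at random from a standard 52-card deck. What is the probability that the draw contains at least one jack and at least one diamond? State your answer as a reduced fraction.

There are C(52,6) = 20358520 possible draws.
By inclusion-exclusion on the complements, draws missing all jacks or all diamonds: C(48,6) + C(39,6) − C(36,6) = 12271512 + 3262623 − 1947792 = 13586343.
So draws with at least one of each: 20358520 − 13586343 = 6772177, probability 6772177/20358520.

6772177/20358520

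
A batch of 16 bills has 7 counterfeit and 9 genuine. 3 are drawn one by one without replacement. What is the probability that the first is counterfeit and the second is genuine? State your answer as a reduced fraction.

Multiply the conditional probabilities at each draw: 7/16 · 9/15 = 63/240 = 21/80.

21/80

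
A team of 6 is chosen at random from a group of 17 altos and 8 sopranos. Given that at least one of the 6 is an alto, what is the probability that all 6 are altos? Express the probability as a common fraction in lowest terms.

Work in counts. Selections with at least one alto: C(25,6) − C(8,6) = 177100 − 28 = 177072.
Of those, selections where all 6 are altos: C(17,6) = 12376.
Conditional probability = 12376/177072 = 13/186.

13/186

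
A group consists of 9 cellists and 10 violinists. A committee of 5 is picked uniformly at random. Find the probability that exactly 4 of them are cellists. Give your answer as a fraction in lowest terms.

35/323

There are C(19,5) = 11628 ways to choose 5 from 19.
Selections with exactly 4 cellists: choose 4 of the 9 cellists and 1 of the 10 violinists, C(9,4)·C(10,1) = 126·10 = 1260.
Probability = 1260/11628 = 35/323.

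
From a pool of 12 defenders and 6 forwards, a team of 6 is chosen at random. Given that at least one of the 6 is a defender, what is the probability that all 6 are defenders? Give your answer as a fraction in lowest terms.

Work in counts. Selections with at least one defender: C(18,6) − C(6,6) = 18564 − 1 = 18563.
Of those, selections where all 6 are defenders: C(12,6) = 924.
Conditional probability = 924/18563.

924/18563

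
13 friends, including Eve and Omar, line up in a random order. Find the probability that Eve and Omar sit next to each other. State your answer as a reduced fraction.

There are 13! = 6227020800 arrangements.
Treat Eve and Omar as a block: 12! arrangements of the blocks × 2 orders within the block = 2·479001600 = 958003200.
Probability = 958003200/6227020800 = 2/13.

2/13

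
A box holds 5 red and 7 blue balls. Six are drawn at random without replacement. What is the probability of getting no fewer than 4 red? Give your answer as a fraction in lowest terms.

There are C(12,6) = 924 ways to choose the 6.
Favorable selections (no fewer than 4 red): C(5,4)·C(7,2) + C(5,5)·C(7,1) = 105 + 7 = 112.
Probability = 112/924 = 4/33.

4/33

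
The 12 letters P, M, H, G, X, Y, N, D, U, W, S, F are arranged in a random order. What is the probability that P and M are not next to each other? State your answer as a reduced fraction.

5/6

There are 12! = 479001600 arrangements.
Arrangements with P and M adjacent: 2·11! = 79833600.
So not adjacent: 479001600 − 79833600 = 399168000, probability 399168000/479001600 = 5/6.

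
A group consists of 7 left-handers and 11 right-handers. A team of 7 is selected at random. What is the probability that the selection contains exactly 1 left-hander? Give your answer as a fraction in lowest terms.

The sample space is all 7-subsets of the 18: C(18,7) = 31824.
Selections with exactly 1 left-hander: choose 1 of the 7 left-handers and 6 of the 11 right-handers, C(7,1)·C(11,6) = 7·462 = 3234.
Probability = 3234/31824 = 539/5304.

539/5304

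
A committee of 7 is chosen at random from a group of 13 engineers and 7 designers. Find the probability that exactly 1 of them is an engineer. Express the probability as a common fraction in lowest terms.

91/77520

The sample space is all 7-subsets of the 20: C(20,7) = 77520.
Selections with exactly 1 engineer: choose 1 of the 13 engineers and 6 of the 7 designers, C(13,1)·C(7,6) = 13·7 = 91.
Probability = 91/77520.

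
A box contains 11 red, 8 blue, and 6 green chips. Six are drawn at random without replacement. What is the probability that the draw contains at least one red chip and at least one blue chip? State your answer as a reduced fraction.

7351/8050

There are C(25,6) = 177100 possible draws.
By inclusion-exclusion on the complements, draws missing all red or all blue: C(14,6) + C(17,6) − C(6,6) = 3003 + 12376 − 1 = 15378.
So draws with at least one of each: 177100 − 15378 = 161722, probability 161722/177100 = 7351/8050.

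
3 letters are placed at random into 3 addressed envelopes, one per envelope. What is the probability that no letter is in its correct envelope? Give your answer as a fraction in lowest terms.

There are 3! = 6 assignments.
By inclusion-exclusion, assignments with no fixed points: C(3,0)·3! − C(3,1)·2! + C(3,2)·1! − C(3,3)·0! = 2.
Probability = 2/6 = 1/3.

1/3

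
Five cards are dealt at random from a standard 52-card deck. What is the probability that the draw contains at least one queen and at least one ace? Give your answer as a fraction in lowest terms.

There are C(52,5) = 2598960 possible draws.
By inclusion-exclusion on the complements, draws missing all queens or all aces: C(48,5) + C(48,5) − C(44,5) = 1712304 + 1712304 − 1086008 = 2338600.
So draws with at least one of each: 2598960 − 2338600 = 260360, probability 260360/2598960 = 6509/64974.

6509/64974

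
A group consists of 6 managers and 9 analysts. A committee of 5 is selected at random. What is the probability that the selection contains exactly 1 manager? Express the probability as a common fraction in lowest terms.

36/143

The sample space is all 5-subsets of the 15: C(15,5) = 3003.
Selections with exactly 1 manager: choose 1 of the 6 managers and 4 of the 9 analysts, C(6,1)·C(9,4) = 6·126 = 756.
Probability = 756/3003 = 36/143.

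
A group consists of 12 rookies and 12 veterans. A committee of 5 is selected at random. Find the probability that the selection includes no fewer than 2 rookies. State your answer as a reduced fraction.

271/322

Total selections: C(24,5) = 42504.
Count the complement (fewer than 2 rookies): C(12,0)·C(12,5) + C(12,1)·C(12,4) = 792 + 5940 = 6732.
Probability = 1 − 6732/42504 = 35772/42504 = 271/322.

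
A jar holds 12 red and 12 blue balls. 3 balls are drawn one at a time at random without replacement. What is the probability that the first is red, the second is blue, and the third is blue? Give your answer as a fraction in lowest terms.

3/23

Multiply the conditional probabilities at each draw: 12/24 · 12/23 · 11/22 = 1584/12144 = 3/23.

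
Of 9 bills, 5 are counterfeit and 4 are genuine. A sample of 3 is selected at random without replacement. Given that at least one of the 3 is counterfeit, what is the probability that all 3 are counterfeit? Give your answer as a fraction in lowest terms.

Work in counts. Selections with at least one counterfeit: C(9,3) − C(4,3) = 84 − 4 = 80.
Of those, selections where all 3 are counterfeit: C(5,3) = 10.
Conditional probability = 10/80 = 1/8.

1/8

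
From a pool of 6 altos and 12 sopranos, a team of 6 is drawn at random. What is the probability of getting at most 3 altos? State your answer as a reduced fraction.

Total selections: C(18,6) = 18564.
Count the complement (more than 3 altos): C(6,4)·C(12,2) + C(6,5)·C(12,1) + C(6,6)·C(12,0) = 990 + 72 + 1 = 1063.
Probability = 1 − 1063/18564 = 17501/18564.

17501/18564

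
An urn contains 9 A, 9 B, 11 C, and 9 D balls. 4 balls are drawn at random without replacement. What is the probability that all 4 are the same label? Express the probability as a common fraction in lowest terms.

There are C(38,4) = 73815 ways to draw 4 balls.
All same label: C(9,4) + C(9,4) + C(11,4) + C(9,4) = 126 + 126 + 330 + 126 = 708.
Probability = 708/73815 = 236/24605.

236/24605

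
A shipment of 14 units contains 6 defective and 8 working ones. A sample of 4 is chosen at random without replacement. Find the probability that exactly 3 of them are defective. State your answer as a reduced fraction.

Total number of selections: C(14,4) = 1001.
Selections with exactly 3 defective: choose 3 of the 6 defective and 1 of the 8 working, C(6,3)·C(8,1) = 20·8 = 160.
Probability = 160/1001.

160/1001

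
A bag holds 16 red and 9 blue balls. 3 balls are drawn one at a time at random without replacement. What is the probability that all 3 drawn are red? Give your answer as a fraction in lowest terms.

28/115

Multiply the conditional probabilities at each draw: 16/25 · 15/24 · 14/23 = 3360/13800 = 28/115.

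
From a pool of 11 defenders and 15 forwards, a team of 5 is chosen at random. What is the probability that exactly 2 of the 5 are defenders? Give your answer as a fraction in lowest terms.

35/92

Total number of selections: C(26,5) = 65780.
Selections with exactly 2 defenders: choose 2 of the 11 defenders and 3 of the 15 forwards, C(11,2)·C(15,3) = 55·455 = 25025.
Probability = 25025/65780 = 35/92.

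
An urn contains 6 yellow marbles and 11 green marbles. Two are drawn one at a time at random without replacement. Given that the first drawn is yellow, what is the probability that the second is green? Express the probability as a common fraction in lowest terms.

After removing one yellow, 16 remain: 5 yellow and 11 green.
So the probability the next is green is 11/16.

11/16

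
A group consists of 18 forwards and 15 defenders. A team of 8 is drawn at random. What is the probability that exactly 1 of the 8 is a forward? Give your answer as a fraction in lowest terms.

15/1798

The sample space is all 8-subsets of the 33: C(33,8) = 13884156.
Selections with exactly 1 forward: choose 1 of the 18 forwards and 7 of the 15 defenders, C(18,1)·C(15,7) = 18·6435 = 115830.
Probability = 115830/13884156 = 15/1798.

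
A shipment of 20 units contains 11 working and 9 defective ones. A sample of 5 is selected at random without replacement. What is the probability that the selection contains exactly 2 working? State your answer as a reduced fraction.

385/1292

Total number of selections: C(20,5) = 15504.
Selections with exactly 2 working: choose 2 of the 11 working and 3 of the 9 defective, C(11,2)·C(9,3) = 55·84 = 4620.
Probability = 4620/15504 = 385/1292.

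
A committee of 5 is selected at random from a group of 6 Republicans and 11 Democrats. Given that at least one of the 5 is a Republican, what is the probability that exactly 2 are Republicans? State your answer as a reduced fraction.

2475/5726

Work in counts. Selections with at least one Republican: C(17,5) − C(11,5) = 6188 − 462 = 5726.
Of those, selections where exactly 2 are Republicans: C(6,2)·C(11,3) = 15·165 = 2475.
Conditional probability = 2475/5726.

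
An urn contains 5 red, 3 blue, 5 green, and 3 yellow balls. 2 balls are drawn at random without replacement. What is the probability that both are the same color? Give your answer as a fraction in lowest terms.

There are C(16,2) = 120 ways to draw 2 balls.
All same color: C(5,2) + C(3,2) + C(5,2) + C(3,2) = 10 + 3 + 10 + 3 = 26.
Probability = 26/120 = 13/60.

13/60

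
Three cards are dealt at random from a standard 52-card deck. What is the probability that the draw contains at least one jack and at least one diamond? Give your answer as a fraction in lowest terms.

There are C(52,3) = 22100 possible draws.
By inclusion-exclusion on the complements, draws missing all jacks or all diamonds: C(48,3) + C(39,3) − C(36,3) = 17296 + 9139 − 7140 = 19295.
So draws with at least one of each: 22100 − 19295 = 2805, probability 2805/22100 = 33/260.

33/260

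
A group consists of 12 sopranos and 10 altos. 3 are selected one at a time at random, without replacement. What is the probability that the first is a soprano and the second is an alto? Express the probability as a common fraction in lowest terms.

20/77

Multiply the conditional probabilities at each draw: 12/22 · 10/21 = 120/462 = 20/77.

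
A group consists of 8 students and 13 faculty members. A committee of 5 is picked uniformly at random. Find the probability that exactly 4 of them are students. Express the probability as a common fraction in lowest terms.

The sample space is all 5-subsets of the 21: C(21,5) = 20349.
Selections with exactly 4 students: choose 4 of the 8 students and 1 of the 13 faculty members, C(8,4)·C(13,1) = 70·13 = 910.
Probability = 910/20349 = 130/2907.

130/2907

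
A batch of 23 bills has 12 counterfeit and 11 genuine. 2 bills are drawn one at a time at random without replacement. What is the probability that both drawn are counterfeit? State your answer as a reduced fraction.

Multiply the conditional probabilities at each draw: 12/23 · 11/22 = 132/506 = 6/23.

6/23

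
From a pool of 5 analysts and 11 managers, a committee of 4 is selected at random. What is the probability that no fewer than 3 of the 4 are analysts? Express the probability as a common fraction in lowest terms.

23/364

There are C(16,4) = 1820 ways to choose the 4.
Favorable selections (no fewer than 3 analysts): C(5,3)·C(11,1) + C(5,4)·C(11,0) = 110 + 5 = 115.
Probability = 115/1820 = 23/364.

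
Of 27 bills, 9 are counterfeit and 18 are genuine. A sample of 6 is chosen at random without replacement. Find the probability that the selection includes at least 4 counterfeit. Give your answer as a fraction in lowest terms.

721/9867

There are C(27,6) = 296010 ways to choose the 6.
Favorable selections (at least 4 counterfeit): C(9,4)·C(18,2) + C(9,5)·C(18,1) + C(9,6)·C(18,0) = 19278 + 2268 + 84 = 21630.
Probability = 21630/296010 = 721/9867.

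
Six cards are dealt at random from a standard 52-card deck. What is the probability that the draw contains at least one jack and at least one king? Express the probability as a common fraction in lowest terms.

718637/5089630

There are C(52,6) = 20358520 possible draws.
By inclusion-exclusion on the complements, draws missing all jacks or all kings: C(48,6) + C(48,6) − C(44,6) = 12271512 + 12271512 − 7059052 = 17483972.
So draws with at least one of each: 20358520 − 17483972 = 2874548, probability 2874548/20358520 = 718637/5089630.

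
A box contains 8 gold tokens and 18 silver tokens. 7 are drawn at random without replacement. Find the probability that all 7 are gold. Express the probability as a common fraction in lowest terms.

1/82225

There are C(26,7) = 657800 possible selections.
Selections with all gold: C(8,7) = 8.
Probability = 8/657800 = 1/82225.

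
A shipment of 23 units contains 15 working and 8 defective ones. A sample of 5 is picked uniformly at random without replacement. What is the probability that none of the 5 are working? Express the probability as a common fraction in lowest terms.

There are C(23,5) = 33649 possible selections.
Selections with no working (all defective): C(8,5) = 56.
Probability = 56/33649 = 8/4807.

8/4807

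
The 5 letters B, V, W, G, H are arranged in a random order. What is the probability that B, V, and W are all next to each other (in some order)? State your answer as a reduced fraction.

There are 5! = 120 arrangements.
Treat the three as one block: 3! placements × 3! orders within the block = 6·6 = 36.
Probability = 36/120 = 3/10.

3/10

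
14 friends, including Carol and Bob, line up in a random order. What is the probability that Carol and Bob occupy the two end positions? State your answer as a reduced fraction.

1/91

There are 14! = 87178291200 arrangements.
Place Carol and Bob at the ends in 2 ways, arrange the remaining 12 in 12! = 479001600 ways: 2·479001600 = 958003200.
Probability = 958003200/87178291200 = 1/91.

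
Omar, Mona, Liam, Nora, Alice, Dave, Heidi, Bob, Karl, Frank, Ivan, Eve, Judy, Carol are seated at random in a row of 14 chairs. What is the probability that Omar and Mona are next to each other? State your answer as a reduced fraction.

There are 14! = 87178291200 arrangements.
Treat Omar and Mona as a block: 13! arrangements of the blocks × 2 orders within the block = 2·6227020800 = 12454041600.
Probability = 12454041600/87178291200 = 1/7.

1/7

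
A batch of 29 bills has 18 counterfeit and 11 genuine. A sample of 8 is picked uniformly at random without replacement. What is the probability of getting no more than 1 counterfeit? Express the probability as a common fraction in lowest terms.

37/26013

There are C(29,8) = 4292145 ways to choose the 8.
Favorable selections (no more than 1 counterfeit): C(18,0)·C(11,8) + C(18,1)·C(11,7) = 165 + 5940 = 6105.
Probability = 6105/4292145 = 37/26013.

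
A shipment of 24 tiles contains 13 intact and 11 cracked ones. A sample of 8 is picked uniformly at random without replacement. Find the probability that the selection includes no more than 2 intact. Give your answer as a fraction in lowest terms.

409/7429

Total selections: C(24,8) = 735471.
Favorable selections (no more than 2 intact): C(13,0)·C(11,8) + C(13,1)·C(11,7) + C(13,2)·C(11,6) = 165 + 4290 + 36036 = 40491.
Probability = 40491/735471 = 409/7429.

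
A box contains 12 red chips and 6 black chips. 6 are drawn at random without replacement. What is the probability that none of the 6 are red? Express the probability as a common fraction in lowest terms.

1/18564

There are C(18,6) = 18564 possible selections.
Selections with no red (all black): C(6,6) = 1.
Probability = 1/18564.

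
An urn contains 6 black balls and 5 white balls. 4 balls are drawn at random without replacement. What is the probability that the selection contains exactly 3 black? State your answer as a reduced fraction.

10/33

The sample space is all 4-subsets of the 11: C(11,4) = 330.
Selections with exactly 3 black: choose 3 of the 6 black and 1 of the 5 white, C(6,3)·C(5,1) = 20·5 = 100.
Probability = 100/330 = 10/33.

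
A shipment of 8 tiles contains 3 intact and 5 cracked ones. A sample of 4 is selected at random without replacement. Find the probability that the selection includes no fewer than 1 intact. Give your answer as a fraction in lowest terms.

13/14

Total selections: C(8,4) = 70.
The complement is all 4 are cracked: C(5,4) = 5.
Probability = 1 − 5/70 = 65/70 = 13/14.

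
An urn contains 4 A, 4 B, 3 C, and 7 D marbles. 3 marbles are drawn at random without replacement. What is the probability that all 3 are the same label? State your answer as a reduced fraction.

11/204

There are C(18,3) = 816 ways to draw 3 marbles.
All same label: C(4,3) + C(4,3) + C(3,3) + C(7,3) = 4 + 4 + 1 + 35 = 44.
Probability = 44/816 = 11/204.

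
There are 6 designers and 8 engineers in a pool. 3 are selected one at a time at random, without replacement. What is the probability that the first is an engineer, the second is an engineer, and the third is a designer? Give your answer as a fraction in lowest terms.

2/13

Multiply the conditional probabilities at each draw: 8/14 · 7/13 · 6/12 = 336/2184 = 2/13.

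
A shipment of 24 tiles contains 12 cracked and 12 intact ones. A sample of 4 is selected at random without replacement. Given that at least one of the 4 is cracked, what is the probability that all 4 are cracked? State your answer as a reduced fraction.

15/307

Work in counts. Selections with at least one cracked: C(24,4) − C(12,4) = 10626 − 495 = 10131.
Of those, selections where all 4 are cracked: C(12,4) = 495.
Conditional probability = 495/10131 = 15/307.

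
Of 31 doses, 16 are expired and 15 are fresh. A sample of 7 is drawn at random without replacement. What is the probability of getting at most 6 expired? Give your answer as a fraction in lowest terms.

There are C(31,7) = 2629575 ways to choose the 7.
The complement is exactly 7 expired: C(16,7)·C(15,0) = 11440.
Probability = 1 − 11440/2629575 = 2618135/2629575 = 40279/40455.

40279/40455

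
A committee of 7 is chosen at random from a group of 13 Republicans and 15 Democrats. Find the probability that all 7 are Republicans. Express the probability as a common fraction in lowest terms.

1/690

There are C(28,7) = 1184040 possible selections.
Selections with all Republicans: C(13,7) = 1716.
Probability = 1716/1184040 = 1/690.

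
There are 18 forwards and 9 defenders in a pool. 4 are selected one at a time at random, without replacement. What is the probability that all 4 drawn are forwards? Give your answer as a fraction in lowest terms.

Multiply the conditional probabilities at each draw: 18/27 · 17/26 · 16/25 · 15/24 = 73440/421200 = 34/195.

34/195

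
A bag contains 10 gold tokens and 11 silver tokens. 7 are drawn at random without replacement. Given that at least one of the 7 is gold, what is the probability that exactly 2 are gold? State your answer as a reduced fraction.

Work in counts. Selections with at least one gold: C(21,7) − C(11,7) = 116280 − 330 = 115950.
Of those, selections where exactly 2 are gold: C(10,2)·C(11,5) = 45·462 = 20790.
Conditional probability = 20790/115950 = 693/3865.

693/3865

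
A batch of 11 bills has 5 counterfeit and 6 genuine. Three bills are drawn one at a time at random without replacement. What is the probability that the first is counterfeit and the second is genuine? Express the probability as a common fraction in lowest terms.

3/11

Multiply the conditional probabilities at each draw: 5/11 · 6/10 = 30/110 = 3/11.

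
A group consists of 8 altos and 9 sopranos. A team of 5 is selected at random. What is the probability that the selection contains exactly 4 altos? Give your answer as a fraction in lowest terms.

There are C(17,5) = 6188 ways to choose 5 from 17.
Selections with exactly 4 altos: choose 4 of the 8 altos and 1 of the 9 sopranos, C(8,4)·C(9,1) = 70·9 = 630.
Probability = 630/6188 = 45/442.

45/442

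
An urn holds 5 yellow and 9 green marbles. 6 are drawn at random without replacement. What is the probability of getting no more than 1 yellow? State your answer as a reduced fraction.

34/143

Total selections: C(14,6) = 3003.
Favorable selections (no more than 1 yellow): C(5,0)·C(9,6) + C(5,1)·C(9,5) = 84 + 630 = 714.
Probability = 714/3003 = 34/143.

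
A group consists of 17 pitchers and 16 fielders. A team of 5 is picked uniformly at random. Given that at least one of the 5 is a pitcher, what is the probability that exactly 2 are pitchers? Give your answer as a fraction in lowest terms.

560/1713

Work in counts. Selections with at least one pitcher: C(33,5) − C(16,5) = 237336 − 4368 = 232968.
Of those, selections where exactly 2 are pitchers: C(17,2)·C(16,3) = 136·560 = 76160.
Conditional probability = 76160/232968 = 560/1713.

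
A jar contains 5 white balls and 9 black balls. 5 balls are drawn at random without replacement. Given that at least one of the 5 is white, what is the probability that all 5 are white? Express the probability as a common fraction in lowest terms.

1/1876

Work in counts. Selections with at least one white: C(14,5) − C(9,5) = 2002 − 126 = 1876.
Of those, selections where all 5 are white: C(5,5) = 1.
Conditional probability = 1/1876.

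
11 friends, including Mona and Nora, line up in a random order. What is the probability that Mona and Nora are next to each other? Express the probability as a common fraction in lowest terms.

There are 11! = 39916800 arrangements.
Treat Mona and Nora as a block: 10! arrangements of the blocks × 2 orders within the block = 2·3628800 = 7257600.
Probability = 7257600/39916800 = 2/11.

2/11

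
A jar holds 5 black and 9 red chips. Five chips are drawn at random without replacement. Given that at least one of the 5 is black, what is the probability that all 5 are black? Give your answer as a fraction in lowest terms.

Work in counts. Selections with at least one black: C(14,5) − C(9,5) = 2002 − 126 = 1876.
Of those, selections where all 5 are black: C(5,5) = 1.
Conditional probability = 1/1876.

1/1876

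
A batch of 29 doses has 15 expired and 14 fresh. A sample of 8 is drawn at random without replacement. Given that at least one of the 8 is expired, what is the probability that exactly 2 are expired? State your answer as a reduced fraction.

735/9998

Work in counts. Selections with at least one expired: C(29,8) − C(14,8) = 4292145 − 3003 = 4289142.
Of those, selections where exactly 2 are expired: C(15,2)·C(14,6) = 105·3003 = 315315.
Conditional probability = 315315/4289142 = 735/9998.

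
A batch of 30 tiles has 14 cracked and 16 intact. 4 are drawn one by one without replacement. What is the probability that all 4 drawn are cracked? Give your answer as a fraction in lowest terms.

Multiply the conditional probabilities at each draw: 14/30 · 13/29 · 12/28 · 11/27 = 24024/657720 = 143/3915.

143/3915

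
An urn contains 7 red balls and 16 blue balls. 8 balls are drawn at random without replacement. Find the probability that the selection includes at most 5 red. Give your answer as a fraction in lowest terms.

244729/245157

Total selections: C(23,8) = 490314.
Count the complement (more than 5 red): C(7,6)·C(16,2) + C(7,7)·C(16,1) = 840 + 16 = 856.
Probability = 1 − 856/490314 = 489458/490314 = 244729/245157.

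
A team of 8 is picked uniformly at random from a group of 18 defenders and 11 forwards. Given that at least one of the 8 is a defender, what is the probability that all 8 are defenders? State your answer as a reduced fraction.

Work in counts. Selections with at least one defender: C(29,8) − C(11,8) = 4292145 − 165 = 4291980.
Of those, selections where all 8 are defenders: C(18,8) = 43758.
Conditional probability = 43758/4291980 = 663/65030.

663/65030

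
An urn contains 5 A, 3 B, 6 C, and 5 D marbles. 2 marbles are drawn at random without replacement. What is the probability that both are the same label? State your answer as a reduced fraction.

There are C(19,2) = 171 ways to draw 2 marbles.
All same label: C(5,2) + C(3,2) + C(6,2) + C(5,2) = 10 + 3 + 15 + 10 = 38.
Probability = 38/171 = 2/9.

2/9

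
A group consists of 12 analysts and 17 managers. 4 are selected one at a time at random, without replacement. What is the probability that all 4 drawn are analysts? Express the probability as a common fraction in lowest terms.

Multiply the conditional probabilities at each draw: 12/29 · 11/28 · 10/27 · 9/26 = 11880/570024 = 55/2639.

55/2639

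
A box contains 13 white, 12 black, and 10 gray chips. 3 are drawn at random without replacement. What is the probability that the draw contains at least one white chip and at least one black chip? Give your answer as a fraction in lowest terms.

There are C(35,3) = 6545 possible draws.
By inclusion-exclusion on the complements, draws missing all white or all black: C(22,3) + C(23,3) − C(10,3) = 1540 + 1771 − 120 = 3191.
So draws with at least one of each: 6545 − 3191 = 3354, probability 3354/6545.

3354/6545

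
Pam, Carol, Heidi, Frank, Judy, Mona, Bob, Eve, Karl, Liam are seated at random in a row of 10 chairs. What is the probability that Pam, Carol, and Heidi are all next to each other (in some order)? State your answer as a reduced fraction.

1/15

There are 10! = 3628800 arrangements.
Treat the three as one block: 8! placements × 3! orders within the block = 40320·6 = 241920.
Probability = 241920/3628800 = 1/15.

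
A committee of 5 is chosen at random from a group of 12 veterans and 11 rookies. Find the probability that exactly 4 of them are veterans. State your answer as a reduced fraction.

The sample space is all 5-subsets of the 23: C(23,5) = 33649.
Selections with exactly 4 veterans: choose 4 of the 12 veterans and 1 of the 11 rookies, C(12,4)·C(11,1) = 495·11 = 5445.
Probability = 5445/33649 = 495/3059.

495/3059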